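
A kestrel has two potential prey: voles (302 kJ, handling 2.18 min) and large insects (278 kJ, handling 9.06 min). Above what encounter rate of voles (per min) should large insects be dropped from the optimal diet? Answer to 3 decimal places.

0.131 per min

Drop large insects once their profitability E₂/h₂ falls below the rate achievable on voles alone: E₂/h₂ = λE₁/(1 + λh₁).
Solve for λ: λE₁h₂ = E₂(1 + λh₁) → λ(E₁h₂ − E₂h₁) = E₂ → λ = E₂/(E₁h₂ − E₂h₁).
λ = 278/(302×9.06 − 278×2.18) = 278/2130 = 0.1305 per min.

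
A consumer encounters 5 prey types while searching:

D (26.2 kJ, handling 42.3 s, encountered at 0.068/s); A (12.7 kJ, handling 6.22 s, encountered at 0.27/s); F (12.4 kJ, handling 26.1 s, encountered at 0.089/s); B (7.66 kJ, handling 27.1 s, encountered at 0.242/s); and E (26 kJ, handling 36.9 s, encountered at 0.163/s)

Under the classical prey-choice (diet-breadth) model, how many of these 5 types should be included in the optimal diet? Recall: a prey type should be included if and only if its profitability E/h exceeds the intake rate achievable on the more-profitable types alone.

Profitabilities (E/h, kJ/s): A 2.04, E 0.705, D 0.619, F 0.475, B 0.283. Add prey in this order while the next type's profitability exceeds the intake rate on those already taken.
Rate on top 1: 1.28. E: 0.705 < 1.28 → exclude; stop.
Optimal diet: A — 1 of 5 types.

1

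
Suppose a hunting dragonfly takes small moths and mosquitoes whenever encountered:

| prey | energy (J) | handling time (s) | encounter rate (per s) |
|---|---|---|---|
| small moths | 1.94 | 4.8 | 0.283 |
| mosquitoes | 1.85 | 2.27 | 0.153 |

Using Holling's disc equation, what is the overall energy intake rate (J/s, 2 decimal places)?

0.31 J/s

R = (0.283×1.94 + 0.153×1.85) / (1 + 0.283×4.8 + 0.153×2.27) = 0.8321/2.706 = 0.3075 J/s.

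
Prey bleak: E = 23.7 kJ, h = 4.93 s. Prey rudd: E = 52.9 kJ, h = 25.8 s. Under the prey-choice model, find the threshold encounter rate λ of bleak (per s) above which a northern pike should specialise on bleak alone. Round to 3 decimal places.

At the threshold, the rate on bleak alone equals the profitability of rudd: λ·23.7/(1 + λ·4.93) = 52.9/25.8 = 2.05.
Rearranging, λ(23.7 − 2.05×4.93) = 2.05, so λ = 2.05/13.59 = 0.1509 per s.

0.151 per s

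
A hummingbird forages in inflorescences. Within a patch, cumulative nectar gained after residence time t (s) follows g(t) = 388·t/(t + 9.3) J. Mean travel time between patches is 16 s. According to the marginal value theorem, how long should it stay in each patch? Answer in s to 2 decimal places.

Maximise g(t)/(T+t): set derivative to zero → g'(t)(T+t) = g(t).
g'(t) = 388·9.3/(t + 9.3)². Setting 388·9.3/(t+9.3)² = 388t/[(t+9.3)(16+t)] gives 9.3(16+t) = t(t+9.3), so t² = 9.3×16 = 148.8.
t* = √148.8 = 12.2 s.

12.20 s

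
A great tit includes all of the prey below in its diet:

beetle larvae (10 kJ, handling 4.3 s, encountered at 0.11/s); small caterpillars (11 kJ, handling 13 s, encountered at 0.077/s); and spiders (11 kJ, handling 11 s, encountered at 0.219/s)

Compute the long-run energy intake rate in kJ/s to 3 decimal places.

R = (0.11×10 + 0.077×11 + 0.219×11) / (1 + 0.11×4.3 + 0.077×13 + 0.219×11) = 4.356/4.883 = 0.8921 kJ/s.

0.892 kJ/s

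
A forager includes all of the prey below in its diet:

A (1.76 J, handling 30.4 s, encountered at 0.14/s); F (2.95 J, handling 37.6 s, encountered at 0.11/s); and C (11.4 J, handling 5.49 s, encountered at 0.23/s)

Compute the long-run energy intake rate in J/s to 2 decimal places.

0.30 J/s

R = Σλ_iE_i / (1 + Σλ_ih_i)
Numerator: 0.14×1.76 + 0.11×2.95 + 0.23×11.4 = 3.193
Denominator: 1 + 0.14×30.4 + 0.11×37.6 + 0.23×5.49 = 10.65
R = 3.193/10.65 = 0.2997 J/s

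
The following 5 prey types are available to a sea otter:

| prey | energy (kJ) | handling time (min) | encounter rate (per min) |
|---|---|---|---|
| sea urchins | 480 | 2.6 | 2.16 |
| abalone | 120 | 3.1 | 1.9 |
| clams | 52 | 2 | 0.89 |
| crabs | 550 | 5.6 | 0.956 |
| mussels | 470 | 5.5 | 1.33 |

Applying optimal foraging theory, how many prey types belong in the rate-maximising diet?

1

Profitabilities (E/h, kJ/min): sea urchins 185, crabs 98.2, mussels 85.5, abalone 38.7, clams 26. Add prey in this order while the next type's profitability exceeds the intake rate on those already taken.
Rate on top 1: 156.7. crabs: 98.2 < 156.7 → exclude; stop.
Optimal diet: sea urchins — 1 of 5 types.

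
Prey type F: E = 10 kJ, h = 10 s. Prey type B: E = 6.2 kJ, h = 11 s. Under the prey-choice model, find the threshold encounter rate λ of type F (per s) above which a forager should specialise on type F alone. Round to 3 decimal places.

Drop type B once their profitability E₂/h₂ falls below the rate achievable on type F alone: E₂/h₂ = λE₁/(1 + λh₁).
Solve for λ: λE₁h₂ = E₂(1 + λh₁) → λ(E₁h₂ − E₂h₁) = E₂ → λ = E₂/(E₁h₂ − E₂h₁).
λ = 6.2/(10×11 − 6.2×10) = 6.2/48 = 0.1292 per s.

0.129 per s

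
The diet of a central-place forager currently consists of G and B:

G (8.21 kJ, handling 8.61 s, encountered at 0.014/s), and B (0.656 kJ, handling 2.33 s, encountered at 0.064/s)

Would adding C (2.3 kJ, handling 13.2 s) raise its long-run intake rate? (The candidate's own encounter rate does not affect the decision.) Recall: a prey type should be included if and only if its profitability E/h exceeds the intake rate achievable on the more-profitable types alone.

Yes

Intake rate on the current diet: R = (0.014×8.21 + 0.064×0.656) / (1 + 0.014×8.61 + 0.064×2.33) = 0.1569/1.27 = 0.1236 kJ/s.
C: E/h = 2.3/13.2 = 0.1742 kJ/s.
Since 0.1742 > R, including C increases the long-run rate.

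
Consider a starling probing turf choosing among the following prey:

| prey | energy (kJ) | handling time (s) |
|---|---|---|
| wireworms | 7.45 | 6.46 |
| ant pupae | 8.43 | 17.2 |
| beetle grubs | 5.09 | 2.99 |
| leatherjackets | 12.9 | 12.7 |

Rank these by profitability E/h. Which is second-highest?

Profitability E/h (kJ/s): wireworms = 7.45/6.46 = 1.15, ant pupae = 8.43/17.2 = 0.49, beetle grubs = 5.09/2.99 = 1.7, leatherjackets = 12.9/12.7 = 1.02.
Ranked: beetle grubs > wireworms > leatherjackets > ant pupae.

wireworms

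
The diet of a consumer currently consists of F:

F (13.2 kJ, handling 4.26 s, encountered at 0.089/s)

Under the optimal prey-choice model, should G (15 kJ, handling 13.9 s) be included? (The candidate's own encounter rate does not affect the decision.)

Yes

Current rate: (0.089×13.2)/(1 + 0.089×4.26) = 0.8518 kJ/s.
Profitability of G: 15/13.9 = 1.079 kJ/s.
Since 1.079 > R, including G increases the long-run rate.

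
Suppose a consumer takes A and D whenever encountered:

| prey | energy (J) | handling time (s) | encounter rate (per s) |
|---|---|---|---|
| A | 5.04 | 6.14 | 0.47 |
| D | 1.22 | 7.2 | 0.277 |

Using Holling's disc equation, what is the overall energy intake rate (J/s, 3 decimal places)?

R = (0.47×5.04 + 0.277×1.22) / (1 + 0.47×6.14 + 0.277×7.2) = 2.707/5.88 = 0.4603 J/s.

0.460 J/s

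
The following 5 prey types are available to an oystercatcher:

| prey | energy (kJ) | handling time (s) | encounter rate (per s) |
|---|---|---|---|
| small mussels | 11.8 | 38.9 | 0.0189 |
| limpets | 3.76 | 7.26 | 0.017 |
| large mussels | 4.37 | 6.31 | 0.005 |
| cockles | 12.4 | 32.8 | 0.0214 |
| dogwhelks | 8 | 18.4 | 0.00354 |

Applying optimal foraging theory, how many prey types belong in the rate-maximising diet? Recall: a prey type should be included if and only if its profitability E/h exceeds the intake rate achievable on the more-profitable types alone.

E/h in descending order: large mussels 0.693, limpets 0.518, dogwhelks 0.435, cockles 0.378, small mussels 0.303 kJ/s. The optimal diet is the largest prefix of this list for which every included type satisfies E_i/h_i > R on the types above it.
Rate on top 1: 0.02118. limpets: 0.518 > 0.02118 → include.
Rate on top 2: 0.07426. dogwhelks: 0.435 > 0.07426 → include.
Rate on top 3: 0.09351. cockles: 0.378 > 0.09351 → include.
Rate on top 4: 0.1974. small mussels: 0.303 > 0.1974 → include.
Optimal diet: large mussels, limpets, dogwhelks, cockles, small mussels — 5 of 5 types.

5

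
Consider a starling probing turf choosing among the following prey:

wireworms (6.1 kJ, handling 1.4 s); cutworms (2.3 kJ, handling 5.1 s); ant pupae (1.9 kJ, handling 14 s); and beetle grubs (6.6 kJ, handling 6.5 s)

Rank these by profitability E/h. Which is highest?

wireworms

Profitability E/h (kJ/s): wireworms = 6.1/1.4 = 4.36, cutworms = 2.3/5.1 = 0.451, ant pupae = 1.9/14 = 0.136, beetle grubs = 6.6/6.5 = 1.02.
Ranked: wireworms > beetle grubs > cutworms > ant pupae.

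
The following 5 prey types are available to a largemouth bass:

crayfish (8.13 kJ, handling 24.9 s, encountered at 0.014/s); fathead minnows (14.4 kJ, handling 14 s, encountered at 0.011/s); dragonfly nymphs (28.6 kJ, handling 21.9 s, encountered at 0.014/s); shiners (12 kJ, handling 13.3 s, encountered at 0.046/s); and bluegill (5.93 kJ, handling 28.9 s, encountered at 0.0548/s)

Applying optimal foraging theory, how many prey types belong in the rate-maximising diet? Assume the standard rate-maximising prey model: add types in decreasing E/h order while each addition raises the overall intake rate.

Rank by E/h (kJ/s): dragonfly nymphs 1.31, fathead minnows 1.03, shiners 0.902, crayfish 0.327, bluegill 0.205. Include each in turn until the next type's E/h falls below the running intake rate.
Rate on top 1: 0.3064. fathead minnows: 1.03 > 0.3064 → include.
Rate on top 2: 0.3826. shiners: 0.902 > 0.3826 → include.
Rate on top 3: 0.536. crayfish: 0.327 < 0.536 → exclude; stop.
Optimal diet: dragonfly nymphs, fathead minnows, shiners — 3 of 5 types.

3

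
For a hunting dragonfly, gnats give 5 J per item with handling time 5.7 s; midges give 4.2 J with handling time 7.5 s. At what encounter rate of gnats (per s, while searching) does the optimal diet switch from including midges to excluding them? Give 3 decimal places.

At the threshold, the rate on gnats alone equals the profitability of midges: λ·5/(1 + λ·5.7) = 4.2/7.5 = 0.56.
Rearranging, λ(5 − 0.56×5.7) = 0.56, so λ = 0.56/1.808 = 0.3097 per s.

0.310 per s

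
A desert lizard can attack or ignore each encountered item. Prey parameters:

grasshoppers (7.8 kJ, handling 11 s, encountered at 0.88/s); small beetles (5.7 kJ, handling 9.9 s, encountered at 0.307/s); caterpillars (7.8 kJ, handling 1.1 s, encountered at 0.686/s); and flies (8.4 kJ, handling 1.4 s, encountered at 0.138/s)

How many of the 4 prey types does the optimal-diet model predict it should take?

Rank by E/h (kJ/s): caterpillars 7.09, flies 6, grasshoppers 0.709, small beetles 0.576. Include each in turn until the next type's E/h falls below the running intake rate.
Rate on top 1: 3.05. flies: 6 > 3.05 → include.
Rate on top 2: 3.342. grasshoppers: 0.709 < 3.342 → exclude; stop.
Optimal diet: caterpillars, flies — 2 of 4 types.

2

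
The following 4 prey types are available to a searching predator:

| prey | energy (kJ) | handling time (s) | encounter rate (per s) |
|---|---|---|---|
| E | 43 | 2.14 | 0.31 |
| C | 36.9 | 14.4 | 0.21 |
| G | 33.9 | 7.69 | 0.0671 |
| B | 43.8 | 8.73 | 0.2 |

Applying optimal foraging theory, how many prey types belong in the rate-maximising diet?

1

E/h in descending order: E 20.1, B 5.02, G 4.41, C 2.56 kJ/s. The optimal diet is the largest prefix of this list for which every included type satisfies E_i/h_i > R on the types above it.
Rate on top 1: 8.014. B: 5.02 < 8.014 → exclude; stop.
Optimal diet: E — 1 of 4 types.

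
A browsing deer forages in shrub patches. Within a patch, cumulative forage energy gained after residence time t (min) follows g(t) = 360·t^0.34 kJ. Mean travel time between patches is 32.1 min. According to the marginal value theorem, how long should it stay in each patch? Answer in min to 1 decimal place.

Maximise g(t)/(T+t): set derivative to zero → g'(t)(T+t) = g(t).
g'(t) = 0.34·360·t^-0.66. Setting 0.34·360·t^-0.66 = 360·t^0.34/(32.1+t) gives 0.34(32.1+t) = t, so 0.66·t = 0.34×32.1.
t* = 0.34×32.1/0.66 = 16.54 min.

16.5 min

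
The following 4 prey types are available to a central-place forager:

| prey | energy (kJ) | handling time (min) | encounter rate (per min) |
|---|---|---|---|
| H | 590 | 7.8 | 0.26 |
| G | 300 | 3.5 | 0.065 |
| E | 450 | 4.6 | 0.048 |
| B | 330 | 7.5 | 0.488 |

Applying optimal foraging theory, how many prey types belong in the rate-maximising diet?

3

E/h in descending order: E 97.8, G 85.7, H 75.6, B 44 kJ/min. The optimal diet is the largest prefix of this list for which every included type satisfies E_i/h_i > R on the types above it.
Rate on top 1: 17.69. G: 85.7 > 17.69 → include.
Rate on top 2: 28.38. H: 75.6 > 28.38 → include.
Rate on top 3: 55.95. B: 44 < 55.95 → exclude; stop.
Optimal diet: E, G, H — 3 of 4 types.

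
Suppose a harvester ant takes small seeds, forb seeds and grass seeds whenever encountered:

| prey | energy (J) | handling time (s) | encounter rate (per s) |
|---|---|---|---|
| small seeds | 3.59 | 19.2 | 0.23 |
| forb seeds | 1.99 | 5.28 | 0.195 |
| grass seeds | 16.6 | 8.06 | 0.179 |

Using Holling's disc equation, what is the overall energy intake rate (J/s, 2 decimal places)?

R = (0.23×3.59 + 0.195×1.99 + 0.179×16.6) / (1 + 0.23×19.2 + 0.195×5.28 + 0.179×8.06) = 4.185/7.888 = 0.5305 J/s.

0.53 J/s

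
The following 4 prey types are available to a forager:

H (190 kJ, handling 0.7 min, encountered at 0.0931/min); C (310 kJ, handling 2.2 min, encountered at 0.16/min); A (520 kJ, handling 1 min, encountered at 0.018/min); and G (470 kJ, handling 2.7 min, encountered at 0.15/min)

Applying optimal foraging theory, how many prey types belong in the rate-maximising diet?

Profitabilities (E/h, kJ/min): A 520, H 271, G 174, C 141. Add prey in this order while the next type's profitability exceeds the intake rate on those already taken.
Rate on top 1: 9.194. H: 271 > 9.194 → include.
Rate on top 2: 24.97. G: 174 > 24.97 → include.
Rate on top 3: 65.55. C: 141 > 65.55 → include.
Optimal diet: A, H, G, C — 4 of 4 types.

4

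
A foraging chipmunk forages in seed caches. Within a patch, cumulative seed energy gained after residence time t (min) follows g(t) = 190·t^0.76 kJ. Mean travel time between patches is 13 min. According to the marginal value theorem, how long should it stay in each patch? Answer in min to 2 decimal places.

41.17 min

Maximise g(t)/(T+t): set derivative to zero → g'(t)(T+t) = g(t).
g'(t) = 0.76·190·t^-0.24. Setting 0.76·190·t^-0.24 = 190·t^0.76/(13+t) gives 0.76(13+t) = t, so 0.24·t = 0.76×13.
t* = 0.76×13/0.24 = 41.17 min.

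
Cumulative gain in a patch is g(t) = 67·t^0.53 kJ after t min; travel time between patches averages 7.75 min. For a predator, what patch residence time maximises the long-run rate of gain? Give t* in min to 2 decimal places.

By the marginal value theorem, leave when the instantaneous gain rate g'(t) equals the habitat-wide average g(t)/(T + t).
g'(t) = 0.53·67·t^-0.47. Setting 0.53·67·t^-0.47 = 67·t^0.53/(7.75+t) gives 0.53(7.75+t) = t, so 0.47·t = 0.53×7.75.
t* = 0.53×7.75/0.47 = 8.739 min.

8.74 min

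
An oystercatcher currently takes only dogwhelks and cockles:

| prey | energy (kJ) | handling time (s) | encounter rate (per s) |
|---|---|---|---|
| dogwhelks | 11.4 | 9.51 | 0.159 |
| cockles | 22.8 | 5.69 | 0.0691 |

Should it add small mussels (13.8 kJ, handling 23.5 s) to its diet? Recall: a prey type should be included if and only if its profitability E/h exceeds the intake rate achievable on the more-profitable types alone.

No

Current rate: (0.159×11.4 + 0.0691×22.8)/(1 + 0.159×9.51 + 0.0691×5.69) = 1.166 kJ/s.
small mussels: E/h = 13.8/23.5 = 0.5872 kJ/s.
0.5872 < 1.166, so adding small mussels would lower the average — exclude it.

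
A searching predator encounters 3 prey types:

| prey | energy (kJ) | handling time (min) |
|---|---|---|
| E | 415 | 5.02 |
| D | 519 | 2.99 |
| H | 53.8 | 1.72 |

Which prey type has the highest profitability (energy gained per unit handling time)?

D

Profitability E/h (kJ/min): E = 415/5.02 = 82.7, D = 519/2.99 = 174, H = 53.8/1.72 = 31.3.
Ranked: D > E > H.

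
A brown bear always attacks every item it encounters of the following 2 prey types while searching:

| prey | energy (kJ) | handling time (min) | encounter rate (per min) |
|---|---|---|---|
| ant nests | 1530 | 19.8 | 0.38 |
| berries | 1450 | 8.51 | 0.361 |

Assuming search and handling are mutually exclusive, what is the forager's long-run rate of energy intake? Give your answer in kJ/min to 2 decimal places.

95.28 kJ/min

R = Σλ_iE_i / (1 + Σλ_ih_i)
Numerator: 0.38×1530 + 0.361×1450 = 1105
Denominator: 1 + 0.38×19.8 + 0.361×8.51 = 11.6
R = 1105/11.6 = 95.28 kJ/min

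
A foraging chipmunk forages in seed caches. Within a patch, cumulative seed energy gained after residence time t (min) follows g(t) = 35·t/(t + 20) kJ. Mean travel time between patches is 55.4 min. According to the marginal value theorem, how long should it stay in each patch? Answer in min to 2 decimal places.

By the marginal value theorem, leave when the instantaneous gain rate g'(t) equals the habitat-wide average g(t)/(T + t).
g'(t) = 35·20/(t + 20)². Setting 35·20/(t+20)² = 35t/[(t+20)(55.4+t)] gives 20(55.4+t) = t(t+20), so t² = 20×55.4 = 1108.
t* = √1108 = 33.29 min.

33.29 min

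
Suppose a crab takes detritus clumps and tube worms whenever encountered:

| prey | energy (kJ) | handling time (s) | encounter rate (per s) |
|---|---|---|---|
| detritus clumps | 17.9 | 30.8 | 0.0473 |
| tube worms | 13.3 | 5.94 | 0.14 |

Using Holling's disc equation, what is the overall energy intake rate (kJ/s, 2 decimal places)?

0.82 kJ/s

Energy encountered per unit search time: 0.0473×17.9 + 0.14×13.3 = 2.709 kJ/s.
Handling time per unit search time: 0.0473×30.8 + 0.14×5.94 = 2.288.
Rate = 2.709/(1 + 2.288) = 0.8237 kJ/s.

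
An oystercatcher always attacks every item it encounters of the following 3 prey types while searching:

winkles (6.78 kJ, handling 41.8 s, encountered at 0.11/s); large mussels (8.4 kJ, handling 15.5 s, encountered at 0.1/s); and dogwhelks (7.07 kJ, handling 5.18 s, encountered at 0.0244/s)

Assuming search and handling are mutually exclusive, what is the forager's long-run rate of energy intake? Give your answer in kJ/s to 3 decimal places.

R = (0.11×6.78 + 0.1×8.4 + 0.0244×7.07) / (1 + 0.11×41.8 + 0.1×15.5 + 0.0244×5.18) = 1.758/7.274 = 0.2417 kJ/s.

0.242 kJ/s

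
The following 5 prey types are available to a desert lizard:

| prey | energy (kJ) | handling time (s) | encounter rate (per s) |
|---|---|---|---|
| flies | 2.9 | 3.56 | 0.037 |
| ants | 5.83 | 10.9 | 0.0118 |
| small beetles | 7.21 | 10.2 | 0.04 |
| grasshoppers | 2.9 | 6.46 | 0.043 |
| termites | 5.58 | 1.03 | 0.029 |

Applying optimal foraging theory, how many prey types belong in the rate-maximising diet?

Profitabilities (E/h, kJ/s): termites 5.42, flies 0.815, small beetles 0.707, ants 0.535, grasshoppers 0.449. Add prey in this order while the next type's profitability exceeds the intake rate on those already taken.
Rate on top 1: 0.1571. flies: 0.815 > 0.1571 → include.
Rate on top 2: 0.2317. small beetles: 0.707 > 0.2317 → include.
Rate on top 3: 0.3552. ants: 0.535 > 0.3552 → include.
Rate on top 4: 0.3688. grasshoppers: 0.449 > 0.3688 → include.
Optimal diet: termites, flies, small beetles, ants, grasshoppers — 5 of 5 types.

5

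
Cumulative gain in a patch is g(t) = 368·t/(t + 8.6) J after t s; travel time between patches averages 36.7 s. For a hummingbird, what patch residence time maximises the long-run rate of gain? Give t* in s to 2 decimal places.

17.77 s

Optimal t* satisfies g'(t*) = g(t*)/(T + t*).
g'(t) = 368·8.6/(t + 8.6)². Setting 368·8.6/(t+8.6)² = 368t/[(t+8.6)(36.7+t)] gives 8.6(36.7+t) = t(t+8.6), so t² = 8.6×36.7 = 315.6.
t* = √315.6 = 17.77 s.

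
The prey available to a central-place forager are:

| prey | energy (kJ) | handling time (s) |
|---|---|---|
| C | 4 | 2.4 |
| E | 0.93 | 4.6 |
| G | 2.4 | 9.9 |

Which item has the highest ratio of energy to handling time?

C

In descending order of E/h:
C: 4/2.4 = 1.67 kJ/s
G: 2.4/9.9 = 0.242 kJ/s
E: 0.93/4.6 = 0.202 kJ/s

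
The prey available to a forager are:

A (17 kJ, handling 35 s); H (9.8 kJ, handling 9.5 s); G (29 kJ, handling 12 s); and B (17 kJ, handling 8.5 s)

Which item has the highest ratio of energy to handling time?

G

Profitability E/h (kJ/s): A = 17/35 = 0.486, H = 9.8/9.5 = 1.03, G = 29/12 = 2.42, B = 17/8.5 = 2.
Ranked: G > B > H > A.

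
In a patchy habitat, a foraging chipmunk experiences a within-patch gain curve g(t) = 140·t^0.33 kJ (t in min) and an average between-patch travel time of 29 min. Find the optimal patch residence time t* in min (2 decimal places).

By the marginal value theorem, leave when the instantaneous gain rate g'(t) equals the habitat-wide average g(t)/(T + t).
g'(t) = 0.33·140·t^-0.67. Setting 0.33·140·t^-0.67 = 140·t^0.33/(29+t) gives 0.33(29+t) = t, so 0.67·t = 0.33×29.
t* = 0.33×29/0.67 = 14.28 min.

14.28 min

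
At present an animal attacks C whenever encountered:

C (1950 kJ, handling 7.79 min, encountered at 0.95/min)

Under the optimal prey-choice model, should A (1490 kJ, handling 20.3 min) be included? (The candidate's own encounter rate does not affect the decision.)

Current rate: (0.95×1950)/(1 + 0.95×7.79) = 220.5 kJ/min.
A: E/h = 1490/20.3 = 73.4 kJ/min.
73.4 < 220.5, so adding A would lower the average — exclude it.

No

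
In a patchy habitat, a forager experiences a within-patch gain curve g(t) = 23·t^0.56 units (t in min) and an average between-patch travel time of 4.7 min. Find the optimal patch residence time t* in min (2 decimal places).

By the marginal value theorem, leave when the instantaneous gain rate g'(t) equals the habitat-wide average g(t)/(T + t).
g'(t) = 0.56·23·t^-0.44. Setting 0.56·23·t^-0.44 = 23·t^0.56/(4.7+t) gives 0.56(4.7+t) = t, so 0.44·t = 0.56×4.7.
t* = 0.56×4.7/0.44 = 5.982 min.

5.98 min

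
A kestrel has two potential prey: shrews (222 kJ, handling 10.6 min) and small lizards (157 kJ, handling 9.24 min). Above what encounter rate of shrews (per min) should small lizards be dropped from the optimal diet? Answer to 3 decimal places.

0.406 per min

At the threshold, the rate on shrews alone equals the profitability of small lizards: λ·222/(1 + λ·10.6) = 157/9.24 = 16.99.
Rearranging, λ(222 − 16.99×10.6) = 16.99, so λ = 16.99/41.89 = 0.4056 per min.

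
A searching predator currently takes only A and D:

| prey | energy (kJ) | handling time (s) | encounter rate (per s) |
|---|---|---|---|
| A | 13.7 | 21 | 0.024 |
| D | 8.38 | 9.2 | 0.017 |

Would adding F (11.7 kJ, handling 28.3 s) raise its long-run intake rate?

Current rate: (0.024×13.7 + 0.017×8.38)/(1 + 0.024×21 + 0.017×9.2) = 0.2838 kJ/s.
F: E/h = 11.7/28.3 = 0.4134 kJ/s.
Since 0.4134 > R, including F increases the long-run rate.

Yes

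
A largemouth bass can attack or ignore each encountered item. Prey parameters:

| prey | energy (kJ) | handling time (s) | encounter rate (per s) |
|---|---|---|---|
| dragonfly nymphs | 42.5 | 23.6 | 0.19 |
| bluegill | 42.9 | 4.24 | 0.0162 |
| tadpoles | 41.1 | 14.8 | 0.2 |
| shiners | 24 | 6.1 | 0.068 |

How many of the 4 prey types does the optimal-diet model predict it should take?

3

Profitabilities (E/h, kJ/s): bluegill 10.1, shiners 3.93, tadpoles 2.78, dragonfly nymphs 1.8. Add prey in this order while the next type's profitability exceeds the intake rate on those already taken.
Rate on top 1: 0.6503. shiners: 3.93 > 0.6503 → include.
Rate on top 2: 1.569. tadpoles: 2.78 > 1.569 → include.
Rate on top 3: 2.374. dragonfly nymphs: 1.8 < 2.374 → exclude; stop.
Optimal diet: bluegill, shiners, tadpoles — 3 of 4 types.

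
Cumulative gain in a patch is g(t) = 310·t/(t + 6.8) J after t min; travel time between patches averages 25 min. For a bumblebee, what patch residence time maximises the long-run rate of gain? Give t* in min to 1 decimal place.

Maximise g(t)/(T+t): set derivative to zero → g'(t)(T+t) = g(t).
g'(t) = 310·6.8/(t + 6.8)². Setting 310·6.8/(t+6.8)² = 310t/[(t+6.8)(25+t)] gives 6.8(25+t) = t(t+6.8), so t² = 6.8×25 = 170.
t* = √170 = 13.04 min.

13.0 min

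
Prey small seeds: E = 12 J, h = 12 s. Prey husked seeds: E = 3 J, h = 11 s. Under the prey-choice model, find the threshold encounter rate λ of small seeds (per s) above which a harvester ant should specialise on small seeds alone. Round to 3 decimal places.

0.031 per s

Drop husked seeds once their profitability E₂/h₂ falls below the rate achievable on small seeds alone: E₂/h₂ = λE₁/(1 + λh₁).
Solve for λ: λE₁h₂ = E₂(1 + λh₁) → λ(E₁h₂ − E₂h₁) = E₂ → λ = E₂/(E₁h₂ − E₂h₁).
λ = 3/(12×11 − 3×12) = 3/96 = 0.03125 per s.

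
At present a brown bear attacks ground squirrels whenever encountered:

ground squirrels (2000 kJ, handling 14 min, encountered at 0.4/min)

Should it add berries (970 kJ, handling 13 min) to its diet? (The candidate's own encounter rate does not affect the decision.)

No

Current rate: (0.4×2000)/(1 + 0.4×14) = 121.2 kJ/min.
berries: E/h = 970/13 = 74.62 kJ/min.
74.62 < 121.2, so adding berries would lower the average — exclude it.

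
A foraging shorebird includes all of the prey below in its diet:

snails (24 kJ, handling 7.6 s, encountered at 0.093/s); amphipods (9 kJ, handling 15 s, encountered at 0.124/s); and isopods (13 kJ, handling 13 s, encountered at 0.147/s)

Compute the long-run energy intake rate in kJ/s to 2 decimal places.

R = (0.093×24 + 0.124×9 + 0.147×13) / (1 + 0.093×7.6 + 0.124×15 + 0.147×13) = 5.259/5.478 = 0.9601 kJ/s.

0.96 kJ/s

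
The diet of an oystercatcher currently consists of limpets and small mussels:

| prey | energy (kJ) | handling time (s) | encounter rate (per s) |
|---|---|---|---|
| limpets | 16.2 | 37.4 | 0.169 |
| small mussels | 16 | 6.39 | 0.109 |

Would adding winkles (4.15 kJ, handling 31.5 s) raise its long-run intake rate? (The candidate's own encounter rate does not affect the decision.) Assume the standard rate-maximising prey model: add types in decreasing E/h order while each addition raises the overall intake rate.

Current rate: (0.169×16.2 + 0.109×16)/(1 + 0.169×37.4 + 0.109×6.39) = 0.559 kJ/s.
Profitability of winkles: 4.15/31.5 = 0.1317 kJ/s.
0.1317 < 0.559, so adding winkles would lower the average — exclude it.

No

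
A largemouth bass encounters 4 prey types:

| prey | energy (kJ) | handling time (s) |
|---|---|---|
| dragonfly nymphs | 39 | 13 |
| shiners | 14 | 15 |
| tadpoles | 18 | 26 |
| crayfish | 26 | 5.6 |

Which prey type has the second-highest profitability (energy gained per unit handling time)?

Profitability E/h (kJ/s): dragonfly nymphs = 39/13 = 3, shiners = 14/15 = 0.933, tadpoles = 18/26 = 0.692, crayfish = 26/5.6 = 4.64.
Ranked: crayfish > dragonfly nymphs > shiners > tadpoles.

dragonfly nymphs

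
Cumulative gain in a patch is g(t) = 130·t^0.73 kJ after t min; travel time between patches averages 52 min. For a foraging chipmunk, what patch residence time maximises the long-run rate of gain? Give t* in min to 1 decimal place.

Optimal t* satisfies g'(t*) = g(t*)/(T + t*).
g'(t) = 0.73·130·t^-0.27. Setting 0.73·130·t^-0.27 = 130·t^0.73/(52+t) gives 0.73(52+t) = t, so 0.27·t = 0.73×52.
t* = 0.73×52/0.27 = 140.6 min.

140.6 min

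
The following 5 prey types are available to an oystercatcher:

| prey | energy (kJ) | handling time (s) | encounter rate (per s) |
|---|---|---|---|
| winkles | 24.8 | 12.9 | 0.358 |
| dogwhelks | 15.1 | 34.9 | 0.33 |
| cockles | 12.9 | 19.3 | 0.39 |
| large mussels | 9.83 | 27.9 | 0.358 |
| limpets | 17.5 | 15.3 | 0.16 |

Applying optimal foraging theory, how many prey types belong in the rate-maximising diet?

1

Profitabilities (E/h, kJ/s): winkles 1.92, limpets 1.14, cockles 0.668, dogwhelks 0.433, large mussels 0.352. Add prey in this order while the next type's profitability exceeds the intake rate on those already taken.
Rate on top 1: 1.58. limpets: 1.14 < 1.58 → exclude; stop.
Optimal diet: winkles — 1 of 5 types.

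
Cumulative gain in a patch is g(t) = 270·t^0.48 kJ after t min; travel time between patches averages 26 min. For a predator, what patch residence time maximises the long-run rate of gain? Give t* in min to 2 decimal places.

24.00 min

Optimal t* satisfies g'(t*) = g(t*)/(T + t*).
g'(t) = 0.48·270·t^-0.52. Setting 0.48·270·t^-0.52 = 270·t^0.48/(26+t) gives 0.48(26+t) = t, so 0.52·t = 0.48×26.
t* = 0.48×26/0.52 = 24 min.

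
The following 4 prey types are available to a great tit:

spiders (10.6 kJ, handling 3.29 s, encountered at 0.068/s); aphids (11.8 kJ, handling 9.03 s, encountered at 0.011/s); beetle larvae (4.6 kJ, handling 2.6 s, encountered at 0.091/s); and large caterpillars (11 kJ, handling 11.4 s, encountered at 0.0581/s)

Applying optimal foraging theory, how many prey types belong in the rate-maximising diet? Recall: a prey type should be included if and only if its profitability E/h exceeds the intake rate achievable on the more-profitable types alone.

4

Rank by E/h (kJ/s): spiders 3.22, beetle larvae 1.77, aphids 1.31, large caterpillars 0.965. Include each in turn until the next type's E/h falls below the running intake rate.
Rate on top 1: 0.589. beetle larvae: 1.77 > 0.589 → include.
Rate on top 2: 0.7802. aphids: 1.31 > 0.7802 → include.
Rate on top 3: 0.8138. large caterpillars: 0.965 > 0.8138 → include.
Optimal diet: spiders, beetle larvae, aphids, large caterpillars — 4 of 4 types.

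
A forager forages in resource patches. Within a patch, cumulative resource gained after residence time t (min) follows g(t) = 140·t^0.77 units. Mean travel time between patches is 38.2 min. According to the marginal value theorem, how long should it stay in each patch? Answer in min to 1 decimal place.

Maximise g(t)/(T+t): set derivative to zero → g'(t)(T+t) = g(t).
g'(t) = 0.77·140·t^-0.23. Setting 0.77·140·t^-0.23 = 140·t^0.77/(38.2+t) gives 0.77(38.2+t) = t, so 0.23·t = 0.77×38.2.
t* = 0.77×38.2/0.23 = 127.9 min.

127.9 min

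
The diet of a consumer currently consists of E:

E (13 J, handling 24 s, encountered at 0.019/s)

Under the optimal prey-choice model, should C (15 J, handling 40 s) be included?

Yes

Intake rate on the current diet: R = (0.019×13) / (1 + 0.019×24) = 0.247/1.456 = 0.1696 J/s.
C: E/h = 15/40 = 0.375 J/s.
Since 0.375 > R, including C increases the long-run rate.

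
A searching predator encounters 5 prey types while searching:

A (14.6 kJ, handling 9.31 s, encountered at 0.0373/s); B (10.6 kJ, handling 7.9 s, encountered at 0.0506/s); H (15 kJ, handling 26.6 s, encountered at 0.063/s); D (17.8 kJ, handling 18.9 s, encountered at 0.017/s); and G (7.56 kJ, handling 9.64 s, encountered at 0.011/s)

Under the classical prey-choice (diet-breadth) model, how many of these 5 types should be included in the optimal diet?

4

Rank by E/h (kJ/s): A 1.57, B 1.34, D 0.942, G 0.784, H 0.564. Include each in turn until the next type's E/h falls below the running intake rate.
Rate on top 1: 0.4042. B: 1.34 > 0.4042 → include.
Rate on top 2: 0.6187. D: 0.942 > 0.6187 → include.
Rate on top 3: 0.6689. G: 0.784 > 0.6689 → include.
Rate on top 4: 0.6745. H: 0.564 < 0.6745 → exclude; stop.
Optimal diet: A, B, D, G — 4 of 5 types.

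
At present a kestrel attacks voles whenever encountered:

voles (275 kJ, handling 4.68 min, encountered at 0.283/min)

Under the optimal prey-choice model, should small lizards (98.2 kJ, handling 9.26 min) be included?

Current rate: (0.283×275)/(1 + 0.283×4.68) = 33.48 kJ/min.
Profitability of small lizards: 98.2/9.26 = 10.6 kJ/min.
Since 10.6 < R, time spent handling small lizards is better spent searching.

No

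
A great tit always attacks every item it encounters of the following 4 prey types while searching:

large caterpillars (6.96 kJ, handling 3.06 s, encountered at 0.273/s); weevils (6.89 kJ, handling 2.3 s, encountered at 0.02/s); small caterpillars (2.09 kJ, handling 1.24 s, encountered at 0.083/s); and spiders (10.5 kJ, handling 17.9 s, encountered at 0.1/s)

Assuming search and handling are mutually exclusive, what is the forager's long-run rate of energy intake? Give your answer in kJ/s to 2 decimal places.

R = Σλ_iE_i / (1 + Σλ_ih_i)
Numerator: 0.273×6.96 + 0.02×6.89 + 0.083×2.09 + 0.1×10.5 = 3.261
Denominator: 1 + 0.273×3.06 + 0.02×2.3 + 0.083×1.24 + 0.1×17.9 = 3.774
R = 3.261/3.774 = 0.8641 kJ/s

0.86 kJ/s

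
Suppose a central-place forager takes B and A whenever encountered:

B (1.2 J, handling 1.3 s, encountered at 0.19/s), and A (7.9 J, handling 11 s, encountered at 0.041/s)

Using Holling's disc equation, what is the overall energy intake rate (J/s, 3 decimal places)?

R = Σλ_iE_i / (1 + Σλ_ih_i)
Numerator: 0.19×1.2 + 0.041×7.9 = 0.5519
Denominator: 1 + 0.19×1.3 + 0.041×11 = 1.698
R = 0.5519/1.698 = 0.325 J/s

0.325 J/s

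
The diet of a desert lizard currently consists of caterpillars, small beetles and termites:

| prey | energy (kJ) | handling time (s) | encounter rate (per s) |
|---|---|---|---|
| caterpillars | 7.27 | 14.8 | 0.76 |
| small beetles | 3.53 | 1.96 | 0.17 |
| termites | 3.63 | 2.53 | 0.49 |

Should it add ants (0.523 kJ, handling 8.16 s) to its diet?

No

On caterpillars, small beetles and termites alone, R = ΣλE/(1+Σλh) = 7.904/13.82 = 0.5719 kJ/s.
ants: E/h = 0.523/8.16 = 0.06409 kJ/s.
0.06409 < 0.5719, so adding ants would lower the average — exclude it.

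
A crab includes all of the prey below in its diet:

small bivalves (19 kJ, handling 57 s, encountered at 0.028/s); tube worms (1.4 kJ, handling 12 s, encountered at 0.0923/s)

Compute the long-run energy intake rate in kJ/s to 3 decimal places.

R = (0.028×19 + 0.0923×1.4) / (1 + 0.028×57 + 0.0923×12) = 0.6612/3.704 = 0.1785 kJ/s.

0.179 kJ/s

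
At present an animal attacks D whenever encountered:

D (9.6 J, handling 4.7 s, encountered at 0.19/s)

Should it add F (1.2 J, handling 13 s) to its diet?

Current rate: (0.19×9.6)/(1 + 0.19×4.7) = 0.9635 J/s.
Profitability of F: 1.2/13 = 0.09231 J/s.
Since 0.09231 < R, time spent handling F is better spent searching.

No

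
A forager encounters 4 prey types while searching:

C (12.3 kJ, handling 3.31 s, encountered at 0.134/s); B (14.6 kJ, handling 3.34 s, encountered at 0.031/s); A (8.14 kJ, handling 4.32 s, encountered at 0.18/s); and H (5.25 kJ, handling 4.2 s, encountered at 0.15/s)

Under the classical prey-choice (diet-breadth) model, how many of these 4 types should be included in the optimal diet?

3

Profitabilities (E/h, kJ/s): B 4.37, C 3.72, A 1.88, H 1.25. Add prey in this order while the next type's profitability exceeds the intake rate on those already taken.
Rate on top 1: 0.4101. C: 3.72 > 0.4101 → include.
Rate on top 2: 1.358. A: 1.88 > 1.358 → include.
Rate on top 3: 1.534. H: 1.25 < 1.534 → exclude; stop.
Optimal diet: B, C, A — 3 of 4 types.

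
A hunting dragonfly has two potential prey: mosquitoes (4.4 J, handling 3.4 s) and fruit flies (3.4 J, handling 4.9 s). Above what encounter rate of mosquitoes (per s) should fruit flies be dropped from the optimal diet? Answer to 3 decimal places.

0.340 per s

Drop fruit flies once their profitability E₂/h₂ falls below the rate achievable on mosquitoes alone: E₂/h₂ = λE₁/(1 + λh₁).
Solve for λ: λE₁h₂ = E₂(1 + λh₁) → λ(E₁h₂ − E₂h₁) = E₂ → λ = E₂/(E₁h₂ − E₂h₁).
λ = 3.4/(4.4×4.9 − 3.4×3.4) = 3.4/10 = 0.34 per s.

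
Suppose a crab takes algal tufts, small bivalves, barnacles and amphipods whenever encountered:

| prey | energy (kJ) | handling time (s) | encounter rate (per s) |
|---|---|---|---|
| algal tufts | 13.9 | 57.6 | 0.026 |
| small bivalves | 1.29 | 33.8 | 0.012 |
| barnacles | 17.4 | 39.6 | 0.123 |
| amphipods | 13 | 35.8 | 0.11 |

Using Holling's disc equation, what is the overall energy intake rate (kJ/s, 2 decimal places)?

0.34 kJ/s

Energy encountered per unit search time: 0.026×13.9 + 0.012×1.29 + 0.123×17.4 + 0.11×13 = 3.947 kJ/s.
Handling time per unit search time: 0.026×57.6 + 0.012×33.8 + 0.123×39.6 + 0.11×35.8 = 10.71.
Rate = 3.947/(1 + 10.71) = 0.337 kJ/s.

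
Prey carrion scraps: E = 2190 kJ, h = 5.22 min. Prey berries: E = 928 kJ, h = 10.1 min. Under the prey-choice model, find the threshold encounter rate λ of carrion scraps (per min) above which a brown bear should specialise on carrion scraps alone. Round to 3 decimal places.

The zero-one rule: include berries iff E₂/h₂ > λE₁/(1+λh₁). Equality gives the switch point.
λE₁h₂ = E₂ + λE₂h₁ ⇒ λ = E₂/(E₁h₂ − E₂h₁) = 928/(2.212e+04 − 4844) = 0.05372 per min.

0.054 per min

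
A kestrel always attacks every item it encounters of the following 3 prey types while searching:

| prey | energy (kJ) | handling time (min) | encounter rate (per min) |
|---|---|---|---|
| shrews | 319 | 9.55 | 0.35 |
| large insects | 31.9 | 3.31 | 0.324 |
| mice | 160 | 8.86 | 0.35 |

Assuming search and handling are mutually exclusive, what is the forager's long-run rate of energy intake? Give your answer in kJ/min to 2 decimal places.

20.90 kJ/min

R = Σλ_iE_i / (1 + Σλ_ih_i)
Numerator: 0.35×319 + 0.324×31.9 + 0.35×160 = 178
Denominator: 1 + 0.35×9.55 + 0.324×3.31 + 0.35×8.86 = 8.516
R = 178/8.516 = 20.9 kJ/min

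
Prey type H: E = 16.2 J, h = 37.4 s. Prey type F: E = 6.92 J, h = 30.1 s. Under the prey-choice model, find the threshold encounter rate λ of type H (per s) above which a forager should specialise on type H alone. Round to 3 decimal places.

At the threshold, the rate on type H alone equals the profitability of type F: λ·16.2/(1 + λ·37.4) = 6.92/30.1 = 0.2299.
Rearranging, λ(16.2 − 0.2299×37.4) = 0.2299, so λ = 0.2299/7.602 = 0.03024 per s.

0.030 per s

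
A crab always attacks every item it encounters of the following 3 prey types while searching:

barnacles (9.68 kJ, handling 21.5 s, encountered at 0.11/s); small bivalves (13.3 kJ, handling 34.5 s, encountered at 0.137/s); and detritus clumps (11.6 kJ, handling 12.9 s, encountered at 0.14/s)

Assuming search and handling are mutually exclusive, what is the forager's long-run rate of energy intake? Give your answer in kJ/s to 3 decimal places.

0.456 kJ/s

R = Σλ_iE_i / (1 + Σλ_ih_i)
Numerator: 0.11×9.68 + 0.137×13.3 + 0.14×11.6 = 4.511
Denominator: 1 + 0.11×21.5 + 0.137×34.5 + 0.14×12.9 = 9.898
R = 4.511/9.898 = 0.4558 kJ/s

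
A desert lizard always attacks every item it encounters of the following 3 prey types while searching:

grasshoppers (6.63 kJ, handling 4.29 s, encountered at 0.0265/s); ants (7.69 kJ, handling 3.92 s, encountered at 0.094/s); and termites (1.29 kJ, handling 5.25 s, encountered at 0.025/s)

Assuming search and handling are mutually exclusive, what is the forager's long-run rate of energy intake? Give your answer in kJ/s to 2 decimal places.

Energy encountered per unit search time: 0.0265×6.63 + 0.094×7.69 + 0.025×1.29 = 0.9308 kJ/s.
Handling time per unit search time: 0.0265×4.29 + 0.094×3.92 + 0.025×5.25 = 0.6134.
Rate = 0.9308/(1 + 0.6134) = 0.5769 kJ/s.

0.58 kJ/s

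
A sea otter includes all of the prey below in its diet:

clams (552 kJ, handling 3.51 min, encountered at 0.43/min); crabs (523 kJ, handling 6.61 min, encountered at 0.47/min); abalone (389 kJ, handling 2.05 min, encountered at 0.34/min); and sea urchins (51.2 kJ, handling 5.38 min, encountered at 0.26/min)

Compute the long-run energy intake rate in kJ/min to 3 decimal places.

R = (0.43×552 + 0.47×523 + 0.34×389 + 0.26×51.2) / (1 + 0.43×3.51 + 0.47×6.61 + 0.34×2.05 + 0.26×5.38) = 628.7/7.712 = 81.53 kJ/min.

81.530 kJ/min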